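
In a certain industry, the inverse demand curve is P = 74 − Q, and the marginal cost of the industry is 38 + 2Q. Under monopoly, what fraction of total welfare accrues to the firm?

PS/TS = 0.8

The monopolist equates marginal revenue to marginal cost: 74 − 2Q = 38 + 2Q, so Q = 9. From demand, P = 65.
CS = ½·(74 − 65)·9 = 40.5.
PS = P·Q − VC(Q) = 65·9 − (38·9 + ½·2·9²) = 162.
Share captured = PS/TS = 162/202.5 = 0.8.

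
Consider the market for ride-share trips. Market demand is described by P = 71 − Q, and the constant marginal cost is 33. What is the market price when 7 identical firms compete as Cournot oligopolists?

P = 37.75

With 7 symmetric Cournot firms, each firm's FOC gives 71 − 8q = 33, so q = 4.75, Q = 7·4.75 = 33.25, and P = 37.75.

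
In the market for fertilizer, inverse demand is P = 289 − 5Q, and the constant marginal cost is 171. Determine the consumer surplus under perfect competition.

CS = 1392.4

Under competition P = MC = 171, so Q = (289 − 171)/5 = 23.6.
CS = ½·(289 − 171)·23.6 = 1392.4.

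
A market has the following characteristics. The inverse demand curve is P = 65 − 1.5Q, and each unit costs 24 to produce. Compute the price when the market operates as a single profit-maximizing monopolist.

Monopoly sets MR = MC: 65 − 3Q = 24 ⇒ Q = 41/3, P = 65 − 1.5·41/3 = 44.5.

P = 44.5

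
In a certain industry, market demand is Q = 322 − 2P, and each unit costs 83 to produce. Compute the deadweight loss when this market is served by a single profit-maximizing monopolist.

Inverting demand: P = 161 − 0.5Q.
Competitive firms price at marginal cost: P = 83, giving Q = 156.
Monopoly sets MR = MC: 161 − Q = 83 ⇒ Q = 78, P = 161 − 0.5·78 = 122.
DWL is the triangle between Q = 78 and Q = 156: ½·(156 − 78)·(122 − 83) = 1521.

DWL = 1521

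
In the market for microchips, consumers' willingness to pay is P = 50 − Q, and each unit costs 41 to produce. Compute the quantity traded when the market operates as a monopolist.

Monopoly sets MR = MC: 50 − 2Q = 41 ⇒ Q = 4.5, P = 50 − 4.5 = 45.5.

Q = 4.5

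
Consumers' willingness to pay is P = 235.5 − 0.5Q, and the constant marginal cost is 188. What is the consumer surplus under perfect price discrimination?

CS = 0

A perfectly discriminating monopolist sells every unit with P(Q) ≥ MC(Q), so output equals the competitive quantity Q = 95. Each buyer pays their reservation price, so CS = 0 and the firm captures all surplus.
CS = 0.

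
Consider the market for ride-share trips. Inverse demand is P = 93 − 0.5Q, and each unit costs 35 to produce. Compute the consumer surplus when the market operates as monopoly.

CS = 841

A monopolist chooses Q where MR = MC. MR = 93 − Q; setting this equal to 35 gives Q = 58 and P = 64.
CS = ½·(93 − 64)·58 = 841.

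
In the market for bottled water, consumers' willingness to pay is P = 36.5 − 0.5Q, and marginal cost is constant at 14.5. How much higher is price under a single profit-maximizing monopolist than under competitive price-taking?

Price rises by 11

Under competition P = MC = 14.5, so Q = (36.5 − 14.5)/0.5 = 44.
The monopolist equates marginal revenue to marginal cost: 36.5 − Q = 14.5, so Q = 22. From demand, P = 25.5.
Change in price: 25.5 − 14.5 = 11.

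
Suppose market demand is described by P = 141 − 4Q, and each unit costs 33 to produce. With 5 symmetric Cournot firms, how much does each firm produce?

Cournot with 5 identical firms: the symmetric best-response condition is 141 − 24q = 33. Each firm produces q = 4.5, total output Q = 22.5, price P = 51.

q_i = 4.5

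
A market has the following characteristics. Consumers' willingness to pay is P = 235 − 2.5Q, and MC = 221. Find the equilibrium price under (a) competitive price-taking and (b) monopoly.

Competitive firms price at marginal cost: P = 221, giving Q = 5.6.
The monopolist equates marginal revenue to marginal cost: 235 − 5Q = 221, so Q = 2.8. From demand, P = 228.

Competition: P = 221; Monopoly: P = 228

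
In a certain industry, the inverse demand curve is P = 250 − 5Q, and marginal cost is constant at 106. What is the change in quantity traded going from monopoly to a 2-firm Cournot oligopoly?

Q rises by 4.8

Monopoly sets MR = MC: 250 − 10Q = 106 ⇒ Q = 14.4, P = 250 − 5·14.4 = 178.
With 2 symmetric Cournot firms, each firm's FOC gives 250 − 15q = 106, so q = 9.6, Q = 2·9.6 = 19.2, and P = 154.
Change in quantity traded: 19.2 − 14.4 = 4.8.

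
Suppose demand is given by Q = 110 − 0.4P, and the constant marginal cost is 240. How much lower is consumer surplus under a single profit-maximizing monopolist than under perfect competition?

CS falls by 183.75

Inverting demand: P = 275 − 2.5Q.
Competitive firms price at marginal cost: P = 240, giving Q = 14.
CS = ½·(275 − 240)·14 = 245.
Monopoly sets MR = MC: 275 − 5Q = 240 ⇒ Q = 7, P = 275 − 2.5·7 = 257.5.
CS = ½·(275 − 257.5)·7 = 61.25.
Change in consumer surplus: 61.25 − 245 = −183.75.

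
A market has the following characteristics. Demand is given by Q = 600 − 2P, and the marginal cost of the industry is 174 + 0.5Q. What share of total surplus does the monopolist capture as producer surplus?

Inverting demand: P = 300 − 0.5Q.
The monopolist equates marginal revenue to marginal cost: 300 − Q = 174 + 0.5Q, so Q = 84. From demand, P = 258.
CS = ½·(300 − 258)·84 = 1764.
PS = P·Q − VC(Q) = 258·84 − (174·84 + ½·0.5·84²) = 5292.
Share captured = PS/TS = 5292/7056 = 0.75.

PS/TS = 0.75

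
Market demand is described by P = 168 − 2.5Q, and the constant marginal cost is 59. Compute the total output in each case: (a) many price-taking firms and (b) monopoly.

Competition: Q = 43.6; Monopoly: Q = 21.8

Perfect competition: P = MC = 59, so 168 − 2.5Q = 59 and Q = 43.6.
The monopolist equates marginal revenue to marginal cost: 168 − 5Q = 59, so Q = 21.8. From demand, P = 113.5.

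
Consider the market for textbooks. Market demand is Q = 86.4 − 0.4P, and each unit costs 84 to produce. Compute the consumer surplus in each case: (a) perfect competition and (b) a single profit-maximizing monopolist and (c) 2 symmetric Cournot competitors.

Inverting demand: P = 216 − 2.5Q.
Competitive firms price at marginal cost: P = 84, giving Q = 52.8.
CS = ½·(216 − 84)·52.8 = 3484.8.
A monopolist chooses Q where MR = MC. MR = 216 − 5Q; setting this equal to 84 gives Q = 26.4 and P = 150.
CS = ½·(216 − 150)·26.4 = 871.2.
With 2 symmetric Cournot firms, each firm's FOC gives 216 − 7.5q = 84, so q = 17.6, Q = 2·17.6 = 35.2, and P = 128.
CS = ½·(216 − 128)·35.2 = 1548.8.

Competition: CS = 3484.8; Monopoly: CS = 871.2; Cournot: CS = 1548.8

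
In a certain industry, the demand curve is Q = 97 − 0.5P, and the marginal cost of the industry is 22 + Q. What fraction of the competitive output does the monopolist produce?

Q_m/Q_c = 0.6

Inverting demand: P = 194 − 2Q.
Monopoly sets MR = MC: 194 − 4Q = 22 + Q ⇒ Q = 34.4, P = 194 − 2·34.4 = 125.2.
Competitive equilibrium sets price equal to marginal cost: 194 − 2Q = 22 + Q, so Q = 172/3 and P = 238/3.
Ratio Q_m/Q_c = 34.4/(172/3) = 0.6.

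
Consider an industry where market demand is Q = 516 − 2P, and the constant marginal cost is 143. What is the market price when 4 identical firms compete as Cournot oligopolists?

P = 166

Inverting demand: P = 258 − 0.5Q.
With 4 symmetric Cournot firms, each firm's FOC gives 258 − 2.5q = 143, so q = 46, Q = 4·46 = 184, and P = 166.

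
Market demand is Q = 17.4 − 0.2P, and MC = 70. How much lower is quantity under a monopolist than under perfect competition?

Q falls by 1.7

Inverting demand: P = 87 − 5Q.
Perfect competition: P = MC = 70, so 87 − 5Q = 70 and Q = 3.4.
Monopoly sets MR = MC: 87 − 10Q = 70 ⇒ Q = 1.7, P = 87 − 5·1.7 = 78.5.
Change in quantity: 1.7 − 3.4 = −1.7.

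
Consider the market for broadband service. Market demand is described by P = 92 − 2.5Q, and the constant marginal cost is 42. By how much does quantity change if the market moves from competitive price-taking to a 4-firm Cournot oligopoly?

Perfect competition: P = MC = 42, so 92 − 2.5Q = 42 and Q = 20.
In a 4-firm Cournot equilibrium, symmetry and the first-order condition give q = (92 − 42)/(12.5) = 4. So Q = 16 and P = 52.
Change in quantity: 16 − 20 = −4.

Quantity falls by 4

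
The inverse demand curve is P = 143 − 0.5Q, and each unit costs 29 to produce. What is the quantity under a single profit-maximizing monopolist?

The monopolist equates marginal revenue to marginal cost: 143 − Q = 29, so Q = 114. From demand, P = 86.

Q = 114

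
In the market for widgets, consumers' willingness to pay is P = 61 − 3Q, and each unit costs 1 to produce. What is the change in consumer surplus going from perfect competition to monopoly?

Perfect competition: P = MC = 1, so 61 − 3Q = 1 and Q = 20.
CS = ½·(61 − 1)·20 = 600.
A monopolist chooses Q where MR = MC. MR = 61 − 6Q; setting this equal to 1 gives Q = 10 and P = 31.
CS = ½·(61 − 31)·10 = 150.
Change in consumer surplus: 150 − 600 = −450.

CS falls by 450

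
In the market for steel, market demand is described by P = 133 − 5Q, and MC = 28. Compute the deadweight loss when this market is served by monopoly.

DWL = 275.625

Competitive firms price at marginal cost: P = 28, giving Q = 21.
A monopolist chooses Q where MR = MC. MR = 133 − 10Q; setting this equal to 28 gives Q = 10.5 and P = 80.5.
DWL is the triangle between Q = 10.5 and Q = 21: ½·(21 − 10.5)·(80.5 − 28) = 275.625.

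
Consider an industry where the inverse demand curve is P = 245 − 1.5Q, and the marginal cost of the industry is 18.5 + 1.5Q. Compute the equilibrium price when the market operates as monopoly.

P = 169.5

Monopoly sets MR = MC: 245 − 3Q = 18.5 + 1.5Q ⇒ Q = 151/3, P = 245 − 1.5·151/3 = 169.5.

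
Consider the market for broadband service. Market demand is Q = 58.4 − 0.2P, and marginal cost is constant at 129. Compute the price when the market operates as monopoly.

Inverting demand: P = 292 − 5Q.
The monopolist equates marginal revenue to marginal cost: 292 − 10Q = 129, so Q = 16.3. From demand, P = 210.5.

P = 210.5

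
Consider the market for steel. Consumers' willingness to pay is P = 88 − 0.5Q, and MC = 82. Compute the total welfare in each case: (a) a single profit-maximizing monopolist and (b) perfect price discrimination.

A monopolist chooses Q where MR = MC. MR = 88 − Q; setting this equal to 82 gives Q = 6 and P = 85.
CS = ½·(88 − 85)·6 = 9; PS = (85 − 82)·6 = 18; TS = 27.
A perfectly discriminating monopolist sells every unit with P(Q) ≥ MC(Q), so output equals the competitive quantity Q = 12. Each buyer pays their reservation price, so CS = 0 and the firm captures all surplus.
TS = 36 (equal to competitive TS).

Monopoly: TS = 27; Perfect PD: TS = 36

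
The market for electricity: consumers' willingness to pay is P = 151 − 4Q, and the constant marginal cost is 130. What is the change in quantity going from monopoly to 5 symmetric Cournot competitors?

Quantity rises by 1.75

Monopoly sets MR = MC: 151 − 8Q = 130 ⇒ Q = 2.625, P = 151 − 4·2.625 = 140.5.
With 5 symmetric Cournot firms, each firm's FOC gives 151 − 24q = 130, so q = 0.875, Q = 5·0.875 = 4.375, and P = 133.5.
Change in quantity: 4.375 − 2.625 = 1.75.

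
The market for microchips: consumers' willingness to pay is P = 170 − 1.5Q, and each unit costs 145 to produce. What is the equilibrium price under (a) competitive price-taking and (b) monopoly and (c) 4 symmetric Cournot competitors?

Competitive firms price at marginal cost: P = 145, giving Q = 50/3.
A monopolist chooses Q where MR = MC. MR = 170 − 3Q; setting this equal to 145 gives Q = 25/3 and P = 157.5.
In a 4-firm Cournot equilibrium, symmetry and the first-order condition give q = (170 − 145)/(7.5) = 10/3. So Q = 40/3 and P = 150.

Competition: P = 145; Monopoly: P = 157.5; Cournot: P = 150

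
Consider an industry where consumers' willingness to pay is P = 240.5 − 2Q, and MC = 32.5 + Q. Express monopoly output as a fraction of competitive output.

Monopoly sets MR = MC: 240.5 − 4Q = 32.5 + Q ⇒ Q = 41.6, P = 240.5 − 2·41.6 = 157.3.
Competitive equilibrium sets price equal to marginal cost: 240.5 − 2Q = 32.5 + Q, so Q = 208/3 and P = 611/6.
Ratio Q_m/Q_c = 41.6/(208/3) = 0.6.

Q_m/Q_c = 0.6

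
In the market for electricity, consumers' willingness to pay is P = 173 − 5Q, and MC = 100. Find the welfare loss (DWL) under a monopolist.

DWL = 133.225

Under competition P = MC = 100, so Q = (173 − 100)/5 = 14.6.
A monopolist chooses Q where MR = MC. MR = 173 − 10Q; setting this equal to 100 gives Q = 7.3 and P = 136.5.
DWL is the triangle between Q = 7.3 and Q = 14.6: ½·(14.6 − 7.3)·(136.5 − 100) = 133.225.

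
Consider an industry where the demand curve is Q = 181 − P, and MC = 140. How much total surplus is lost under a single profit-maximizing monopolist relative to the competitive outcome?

Inverting demand: P = 181 − Q.
Perfect competition: P = MC = 140, so 181 − Q = 140 and Q = 41.
A monopolist chooses Q where MR = MC. MR = 181 − 2Q; setting this equal to 140 gives Q = 20.5 and P = 160.5.
DWL is the triangle between Q = 20.5 and Q = 41: ½·(41 − 20.5)·(160.5 − 140) = 210.125.

DWL = 210.125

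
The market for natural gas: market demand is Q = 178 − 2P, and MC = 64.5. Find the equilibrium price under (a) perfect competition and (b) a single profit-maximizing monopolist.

Competition: P = 64.5; Monopoly: P = 76.75

Inverting demand: P = 89 − 0.5Q.
Competitive firms price at marginal cost: P = 64.5, giving Q = 49.
Monopoly sets MR = MC: 89 − Q = 64.5 ⇒ Q = 24.5, P = 89 − 0.5·24.5 = 76.75.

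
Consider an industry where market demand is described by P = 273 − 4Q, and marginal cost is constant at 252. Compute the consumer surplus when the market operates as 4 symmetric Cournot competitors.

CS = 35.28

With 4 symmetric Cournot firms, each firm's FOC gives 273 − 20q = 252, so q = 1.05, Q = 4·1.05 = 4.2, and P = 256.2.
CS = ½·(273 − 256.2)·4.2 = 35.28.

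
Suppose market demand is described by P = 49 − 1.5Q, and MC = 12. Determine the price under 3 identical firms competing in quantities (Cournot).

With 3 symmetric Cournot firms, each firm's FOC gives 49 − 6q = 12, so q = 37/6, Q = 3·37/6 = 18.5, and P = 21.25.

P = 21.25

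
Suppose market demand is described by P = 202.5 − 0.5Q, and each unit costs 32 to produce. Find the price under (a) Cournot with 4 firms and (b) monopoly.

Cournot: P = 66.1; Monopoly: P = 117.25

With 4 symmetric Cournot firms, each firm's FOC gives 202.5 − 2.5q = 32, so q = 68.2, Q = 4·68.2 = 272.8, and P = 66.1.
The monopolist equates marginal revenue to marginal cost: 202.5 − Q = 32, so Q = 170.5. From demand, P = 117.25.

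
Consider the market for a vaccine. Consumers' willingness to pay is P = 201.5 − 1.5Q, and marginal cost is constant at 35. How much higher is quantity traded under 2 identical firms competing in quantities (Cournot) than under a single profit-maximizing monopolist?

The monopolist equates marginal revenue to marginal cost: 201.5 − 3Q = 35, so Q = 55.5. From demand, P = 118.25.
In a 2-firm Cournot equilibrium, symmetry and the first-order condition give q = (201.5 − 35)/(4.5) = 37. So Q = 74 and P = 90.5.
Change in quantity traded: 74 − 55.5 = 18.5.

Q rises by 18.5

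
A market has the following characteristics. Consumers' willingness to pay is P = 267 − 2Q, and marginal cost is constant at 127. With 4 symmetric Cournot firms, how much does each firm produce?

Cournot with 4 identical firms: the symmetric best-response condition is 267 − 10q = 127. Each firm produces q = 14, total output Q = 56, price P = 155.

q_i = 14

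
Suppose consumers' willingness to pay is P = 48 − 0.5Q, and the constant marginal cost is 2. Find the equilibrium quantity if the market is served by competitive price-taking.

Perfect competition: P = MC = 2, so 48 − 0.5Q = 2 and Q = 92.

Q = 92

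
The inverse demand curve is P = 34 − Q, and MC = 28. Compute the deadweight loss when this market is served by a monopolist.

Under competition P = MC = 28, so Q = (34 − 28)/1 = 6.
The monopolist equates marginal revenue to marginal cost: 34 − 2Q = 28, so Q = 3. From demand, P = 31.
DWL is the triangle between Q = 3 and Q = 6: ½·(6 − 3)·(31 − 28) = 4.5.

DWL = 4.5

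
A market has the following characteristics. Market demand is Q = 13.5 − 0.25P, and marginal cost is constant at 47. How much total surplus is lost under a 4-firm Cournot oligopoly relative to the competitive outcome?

Inverting demand: P = 54 − 4Q.
Competitive firms price at marginal cost: P = 47, giving Q = 1.75.
In a 4-firm Cournot equilibrium, symmetry and the first-order condition give q = (54 − 47)/(20) = 0.35. So Q = 1.4 and P = 48.4.
DWL is the triangle between Q = 1.4 and Q = 1.75: ½·(1.75 − 1.4)·(48.4 − 47) = 0.245.

DWL = 0.245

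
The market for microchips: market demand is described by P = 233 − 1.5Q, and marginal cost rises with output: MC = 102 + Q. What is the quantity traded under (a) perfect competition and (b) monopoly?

Competitive equilibrium sets price equal to marginal cost: 233 − 1.5Q = 102 + Q, so Q = 52.4 and P = 154.4.
A monopolist chooses Q where MR = MC. MR = 233 − 3Q; setting this equal to 102 + Q gives Q = 32.75 and P = 183.875.

Competition: Q = 52.4; Monopoly: Q = 32.75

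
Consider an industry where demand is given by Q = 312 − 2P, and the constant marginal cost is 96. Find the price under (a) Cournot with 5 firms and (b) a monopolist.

Inverting demand: P = 156 − 0.5Q.
With 5 symmetric Cournot firms, each firm's FOC gives 156 − 3q = 96, so q = 20, Q = 5·20 = 100, and P = 106.
The monopolist equates marginal revenue to marginal cost: 156 − Q = 96, so Q = 60. From demand, P = 126.

Cournot: P = 106; Monopoly: P = 126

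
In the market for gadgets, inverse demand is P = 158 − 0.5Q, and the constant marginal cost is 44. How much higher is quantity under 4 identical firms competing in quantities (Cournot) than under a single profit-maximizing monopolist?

Quantity rises by 68.4

Monopoly sets MR = MC: 158 − Q = 44 ⇒ Q = 114, P = 158 − 0.5·114 = 101.
With 4 symmetric Cournot firms, each firm's FOC gives 158 − 2.5q = 44, so q = 45.6, Q = 4·45.6 = 182.4, and P = 66.8.
Change in quantity: 182.4 − 114 = 68.4.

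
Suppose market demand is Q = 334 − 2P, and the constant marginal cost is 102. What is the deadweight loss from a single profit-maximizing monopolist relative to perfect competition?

Inverting demand: P = 167 − 0.5Q.
Competitive firms price at marginal cost: P = 102, giving Q = 130.
A monopolist chooses Q where MR = MC. MR = 167 − Q; setting this equal to 102 gives Q = 65 and P = 134.5.
DWL is the triangle between Q = 65 and Q = 130: ½·(130 − 65)·(134.5 − 102) = 1056.25.

DWL = 1056.25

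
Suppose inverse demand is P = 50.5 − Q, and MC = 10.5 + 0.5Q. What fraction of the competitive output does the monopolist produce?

Q_m/Q_c = 0.6

A monopolist chooses Q where MR = MC. MR = 50.5 − 2Q; setting this equal to 10.5 + 0.5Q gives Q = 16 and P = 34.5.
Competitive equilibrium sets price equal to marginal cost: 50.5 − Q = 10.5 + 0.5Q, so Q = 80/3 and P = 143/6.
Ratio Q_m/Q_c = 16/(80/3) = 0.6.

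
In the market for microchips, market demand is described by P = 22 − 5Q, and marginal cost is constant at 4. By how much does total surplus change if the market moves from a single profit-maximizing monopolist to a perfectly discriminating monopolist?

Monopoly sets MR = MC: 22 − 10Q = 4 ⇒ Q = 1.8, P = 22 − 5·1.8 = 13.
CS = ½·(22 − 13)·1.8 = 8.1; PS = (13 − 4)·1.8 = 16.2; TS = 24.3.
A perfectly discriminating monopolist sells every unit with P(Q) ≥ MC(Q), so output equals the competitive quantity Q = 3.6. Each buyer pays their reservation price, so CS = 0 and the firm captures all surplus.
TS = 32.4 (equal to competitive TS).
Change in total surplus: 32.4 − 24.3 = 8.1.

Total surplus rises by 8.1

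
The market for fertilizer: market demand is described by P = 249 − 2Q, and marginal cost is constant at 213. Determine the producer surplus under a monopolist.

Monopoly sets MR = MC: 249 − 4Q = 213 ⇒ Q = 9, P = 249 − 2·9 = 231.
PS = (231 − 213)·9 = 162.

PS = 162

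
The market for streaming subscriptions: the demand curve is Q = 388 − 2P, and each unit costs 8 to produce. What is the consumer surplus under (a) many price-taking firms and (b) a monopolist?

Competition: CS = 34596; Monopoly: CS = 8649

Inverting demand: P = 194 − 0.5Q.
Perfect competition: P = MC = 8, so 194 − 0.5Q = 8 and Q = 372.
CS = ½·(194 − 8)·372 = 34596.
A monopolist chooses Q where MR = MC. MR = 194 − Q; setting this equal to 8 gives Q = 186 and P = 101.
CS = ½·(194 − 101)·186 = 8649.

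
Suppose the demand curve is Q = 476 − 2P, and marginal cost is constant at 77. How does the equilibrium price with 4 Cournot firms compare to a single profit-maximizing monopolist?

Inverting demand: P = 238 − 0.5Q.
In a 4-firm Cournot equilibrium, symmetry and the first-order condition give q = (238 − 77)/(2.5) = 64.4. So Q = 257.6 and P = 109.2.
A monopolist chooses Q where MR = MC. MR = 238 − Q; setting this equal to 77 gives Q = 161 and P = 157.5.

Cournot: P = 109.2; Monopoly: P = 157.5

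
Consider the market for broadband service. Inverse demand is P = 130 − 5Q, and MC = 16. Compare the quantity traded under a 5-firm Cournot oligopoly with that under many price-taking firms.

Cournot: Q = 19; Competition: Q = 22.8

In a 5-firm Cournot equilibrium, symmetry and the first-order condition give q = (130 − 16)/(30) = 3.8. So Q = 19 and P = 35.
Under competition P = MC = 16, so Q = (130 − 16)/5 = 22.8.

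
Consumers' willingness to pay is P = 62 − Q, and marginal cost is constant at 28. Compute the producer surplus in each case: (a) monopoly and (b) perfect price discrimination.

A monopolist chooses Q where MR = MC. MR = 62 − 2Q; setting this equal to 28 gives Q = 17 and P = 45.
PS = (45 − 28)·17 = 289.
A perfectly discriminating monopolist sells every unit with P(Q) ≥ MC(Q), so output equals the competitive quantity Q = 34. Each buyer pays their reservation price, so CS = 0 and the firm captures all surplus.
PS = ½·(62 − 28)·34 = 578.

Monopoly: PS = 289; Perfect PD: PS = 578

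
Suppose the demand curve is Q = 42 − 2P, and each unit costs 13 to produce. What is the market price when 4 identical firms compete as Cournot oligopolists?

Inverting demand: P = 21 − 0.5Q.
In a 4-firm Cournot equilibrium, symmetry and the first-order condition give q = (21 − 13)/(2.5) = 3.2. So Q = 12.8 and P = 14.6.

P = 14.6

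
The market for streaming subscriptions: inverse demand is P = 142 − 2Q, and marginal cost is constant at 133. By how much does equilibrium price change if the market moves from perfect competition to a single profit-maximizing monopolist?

Equilibrium price rises by 4.5

Perfect competition: P = MC = 133, so 142 − 2Q = 133 and Q = 4.5.
Monopoly sets MR = MC: 142 − 4Q = 133 ⇒ Q = 2.25, P = 142 − 2·2.25 = 137.5.
Change in equilibrium price: 137.5 − 133 = 4.5.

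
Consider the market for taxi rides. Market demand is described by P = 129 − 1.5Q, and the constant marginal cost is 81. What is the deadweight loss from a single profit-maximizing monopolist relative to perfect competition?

DWL = 192

Perfect competition: P = MC = 81, so 129 − 1.5Q = 81 and Q = 32.
The monopolist equates marginal revenue to marginal cost: 129 − 3Q = 81, so Q = 16. From demand, P = 105.
DWL is the triangle between Q = 16 and Q = 32: ½·(32 − 16)·(105 − 81) = 192.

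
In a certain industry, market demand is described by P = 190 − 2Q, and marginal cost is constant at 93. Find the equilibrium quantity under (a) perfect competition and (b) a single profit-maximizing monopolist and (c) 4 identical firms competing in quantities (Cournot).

Competition: Q = 48.5; Monopoly: Q = 24.25; Cournot: Q = 38.8

Competitive firms price at marginal cost: P = 93, giving Q = 48.5.
A monopolist chooses Q where MR = MC. MR = 190 − 4Q; setting this equal to 93 gives Q = 24.25 and P = 141.5.
In a 4-firm Cournot equilibrium, symmetry and the first-order condition give q = (190 − 93)/(10) = 9.7. So Q = 38.8 and P = 112.4.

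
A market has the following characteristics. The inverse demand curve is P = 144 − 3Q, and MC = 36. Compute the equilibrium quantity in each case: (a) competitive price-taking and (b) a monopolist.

Perfect competition: P = MC = 36, so 144 − 3Q = 36 and Q = 36.
A monopolist chooses Q where MR = MC. MR = 144 − 6Q; setting this equal to 36 gives Q = 18 and P = 90.

Competition: Q = 36; Monopoly: Q = 18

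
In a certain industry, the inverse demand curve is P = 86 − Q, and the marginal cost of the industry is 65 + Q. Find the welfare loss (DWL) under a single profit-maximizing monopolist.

Competitive equilibrium sets price equal to marginal cost: 86 − Q = 65 + Q, so Q = 10.5 and P = 75.5.
The monopolist equates marginal revenue to marginal cost: 86 − 2Q = 65 + Q, so Q = 7. From demand, P = 79.
CS = ½·(86 − 75.5)·10.5 = 55.125; PS = (75.5·10.5 − 65·10.5 − ½·1·10.5²) = 55.125; TS = 110.25.
CS = ½·(86 − 79)·7 = 24.5; PS = (79·7 − 65·7 − ½·1·7²) = 73.5; TS = 98.
DWL = 110.25 − 98 = 12.25.

DWL = 12.25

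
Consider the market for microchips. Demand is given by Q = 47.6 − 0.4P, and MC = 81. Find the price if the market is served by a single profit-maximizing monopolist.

Inverting demand: P = 119 − 2.5Q.
The monopolist equates marginal revenue to marginal cost: 119 − 5Q = 81, so Q = 7.6. From demand, P = 100.

P = 100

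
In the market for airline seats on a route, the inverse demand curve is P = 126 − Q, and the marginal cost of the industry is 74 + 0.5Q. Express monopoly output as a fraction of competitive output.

Q_m/Q_c = 0.6

Monopoly sets MR = MC: 126 − 2Q = 74 + 0.5Q ⇒ Q = 20.8, P = 126 − 20.8 = 105.2.
Under competition P = MC: 126 − Q = 74 + 0.5Q ⇒ Q = 104/3, P = 274/3.
Ratio Q_m/Q_c = 20.8/(104/3) = 0.6.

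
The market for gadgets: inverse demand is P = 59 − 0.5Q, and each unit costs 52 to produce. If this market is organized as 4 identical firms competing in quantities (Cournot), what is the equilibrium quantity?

Cournot with 4 identical firms: the symmetric best-response condition is 59 − 2.5q = 52. Each firm produces q = 2.8, total output Q = 11.2, price P = 53.4.

Q = 11.2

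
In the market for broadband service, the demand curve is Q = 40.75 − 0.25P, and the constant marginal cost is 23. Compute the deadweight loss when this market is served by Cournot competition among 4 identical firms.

DWL = 98

Inverting demand: P = 163 − 4Q.
Perfect competition: P = MC = 23, so 163 − 4Q = 23 and Q = 35.
With 4 symmetric Cournot firms, each firm's FOC gives 163 − 20q = 23, so q = 7, Q = 4·7 = 28, and P = 51.
DWL is the triangle between Q = 28 and Q = 35: ½·(35 − 28)·(51 − 23) = 98.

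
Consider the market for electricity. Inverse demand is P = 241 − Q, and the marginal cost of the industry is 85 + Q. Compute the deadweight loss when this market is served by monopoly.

DWL = 676

Competitive equilibrium sets price equal to marginal cost: 241 − Q = 85 + Q, so Q = 78 and P = 163.
A monopolist chooses Q where MR = MC. MR = 241 − 2Q; setting this equal to 85 + Q gives Q = 52 and P = 189.
CS = ½·(241 − 163)·78 = 3042; PS = (163·78 − 85·78 − ½·1·78²) = 3042; TS = 6084.
CS = ½·(241 − 189)·52 = 1352; PS = (189·52 − 85·52 − ½·1·52²) = 4056; TS = 5408.
DWL = 6084 − 5408 = 676.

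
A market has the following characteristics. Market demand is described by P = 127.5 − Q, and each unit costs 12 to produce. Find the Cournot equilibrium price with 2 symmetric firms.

In a 2-firm Cournot equilibrium, symmetry and the first-order condition give q = (127.5 − 12)/(3) = 38.5. So Q = 77 and P = 50.5.

P = 50.5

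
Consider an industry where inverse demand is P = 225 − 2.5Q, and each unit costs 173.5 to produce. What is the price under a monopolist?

P = 199.25

A monopolist chooses Q where MR = MC. MR = 225 − 5Q; setting this equal to 173.5 gives Q = 10.3 and P = 199.25.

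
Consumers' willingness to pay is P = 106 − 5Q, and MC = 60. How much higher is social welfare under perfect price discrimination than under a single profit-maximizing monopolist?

A monopolist chooses Q where MR = MC. MR = 106 − 10Q; setting this equal to 60 gives Q = 4.6 and P = 83.
CS = ½·(106 − 83)·4.6 = 52.9; PS = (83 − 60)·4.6 = 105.8; TS = 158.7.
A perfectly discriminating monopolist sells every unit with P(Q) ≥ MC(Q), so output equals the competitive quantity Q = 9.2. Each buyer pays their reservation price, so CS = 0 and the firm captures all surplus.
TS = 211.6 (equal to competitive TS).
Change in social welfare: 211.6 − 158.7 = 52.9.

Social welfare rises by 52.9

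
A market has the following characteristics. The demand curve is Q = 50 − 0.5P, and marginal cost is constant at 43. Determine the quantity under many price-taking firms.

Inverting demand: P = 100 − 2Q.
Under competition P = MC = 43, so Q = (100 − 43)/2 = 28.5.

Q = 28.5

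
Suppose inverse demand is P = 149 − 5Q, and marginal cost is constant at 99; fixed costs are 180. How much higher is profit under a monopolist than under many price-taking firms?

Competitive firms price at marginal cost: P = 99, giving Q = 10.
Profit = (99 − 99)·10 − 180 = −180.
Monopoly sets MR = MC: 149 − 10Q = 99 ⇒ Q = 5, P = 149 − 5·5 = 124.
Profit = (124 − 99)·5 − 180 = −55.
Change in profit: −55 − −180 = 125.

π rises by 125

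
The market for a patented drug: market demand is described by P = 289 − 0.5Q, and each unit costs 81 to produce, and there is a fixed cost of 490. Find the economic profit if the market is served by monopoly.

A monopolist chooses Q where MR = MC. MR = 289 − Q; setting this equal to 81 gives Q = 208 and P = 185.
Profit = (185 − 81)·208 − 490 = 21142.

Profit = 21142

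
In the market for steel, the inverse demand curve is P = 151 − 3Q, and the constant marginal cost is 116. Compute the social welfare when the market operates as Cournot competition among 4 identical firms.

In a 4-firm Cournot equilibrium, symmetry and the first-order condition give q = (151 − 116)/(15) = 7/3. So Q = 28/3 and P = 123.
CS = ½·(151 − 123)·28/3 = 392/3; PS = (123 − 116)·28/3 = 196/3; TS = 196.

TS = 196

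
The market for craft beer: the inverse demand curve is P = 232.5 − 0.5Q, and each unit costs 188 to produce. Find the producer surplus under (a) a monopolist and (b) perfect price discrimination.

A monopolist chooses Q where MR = MC. MR = 232.5 − Q; setting this equal to 188 gives Q = 44.5 and P = 210.25.
PS = (210.25 − 188)·44.5 = 990.125.
With perfect price discrimination, output is the efficient level Q = 89 (where demand meets MC), but every buyer pays their willingness to pay: CS = 0 and PS = total surplus.
PS = ½·(232.5 − 188)·89 = 1980.25.

Monopoly: PS = 990.125; Perfect PD: PS = 1980.25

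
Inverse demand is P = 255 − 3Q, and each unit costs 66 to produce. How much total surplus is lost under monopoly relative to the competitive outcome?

Competitive firms price at marginal cost: P = 66, giving Q = 63.
The monopolist equates marginal revenue to marginal cost: 255 − 6Q = 66, so Q = 31.5. From demand, P = 160.5.
DWL is the triangle between Q = 31.5 and Q = 63: ½·(63 − 31.5)·(160.5 − 66) = 1488.375.

DWL = 1488.375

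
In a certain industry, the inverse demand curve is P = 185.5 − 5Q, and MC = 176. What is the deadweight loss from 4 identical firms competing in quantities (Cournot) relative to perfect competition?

DWL = 0.361

Perfect competition: P = MC = 176, so 185.5 − 5Q = 176 and Q = 1.9.
With 4 symmetric Cournot firms, each firm's FOC gives 185.5 − 25q = 176, so q = 0.38, Q = 4·0.38 = 1.52, and P = 177.9.
DWL is the triangle between Q = 1.52 and Q = 1.9: ½·(1.9 − 1.52)·(177.9 − 176) = 0.361.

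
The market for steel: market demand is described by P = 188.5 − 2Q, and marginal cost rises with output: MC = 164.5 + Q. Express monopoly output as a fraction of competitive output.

Q_m/Q_c = 0.6

Monopoly sets MR = MC: 188.5 − 4Q = 164.5 + Q ⇒ Q = 4.8, P = 188.5 − 2·4.8 = 178.9.
Competitive equilibrium sets price equal to marginal cost: 188.5 − 2Q = 164.5 + Q, so Q = 8 and P = 172.5.
Ratio Q_m/Q_c = 4.8/8 = 0.6.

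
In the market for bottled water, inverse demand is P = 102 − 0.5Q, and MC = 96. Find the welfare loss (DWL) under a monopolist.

DWL = 9

Competitive firms price at marginal cost: P = 96, giving Q = 12.
A monopolist chooses Q where MR = MC. MR = 102 − Q; setting this equal to 96 gives Q = 6 and P = 99.
DWL is the triangle between Q = 6 and Q = 12: ½·(12 − 6)·(99 − 96) = 9.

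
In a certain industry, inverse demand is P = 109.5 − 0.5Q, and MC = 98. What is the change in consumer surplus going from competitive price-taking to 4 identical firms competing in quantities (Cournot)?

CS falls by 47.61

Perfect competition: P = MC = 98, so 109.5 − 0.5Q = 98 and Q = 23.
CS = ½·(109.5 − 98)·23 = 132.25.
With 4 symmetric Cournot firms, each firm's FOC gives 109.5 − 2.5q = 98, so q = 4.6, Q = 4·4.6 = 18.4, and P = 100.3.
CS = ½·(109.5 − 100.3)·18.4 = 84.64.
Change in consumer surplus: 84.64 − 132.25 = −47.61.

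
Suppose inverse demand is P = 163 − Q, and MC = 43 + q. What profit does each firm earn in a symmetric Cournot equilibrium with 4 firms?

Cournot with 4 identical firms: the symmetric best-response condition is 163 − 5q = 43 + q. Each firm produces q = 20, total output Q = 80, price P = 83.
Each firm's profit = 83·20 − (43·20 + ½·1·20²) = 600.

π_i = 600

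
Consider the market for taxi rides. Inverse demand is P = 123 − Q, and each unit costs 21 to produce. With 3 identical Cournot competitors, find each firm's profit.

π_i = 650.25

With 3 symmetric Cournot firms, each firm's FOC gives 123 − 4q = 21, so q = 25.5, Q = 3·25.5 = 76.5, and P = 46.5.
Each firm's profit = (46.5 − 21)·25.5 = 650.25.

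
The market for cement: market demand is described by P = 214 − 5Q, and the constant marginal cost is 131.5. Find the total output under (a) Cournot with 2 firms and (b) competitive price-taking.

Cournot: Q = 11; Competition: Q = 16.5

Cournot with 2 identical firms: the symmetric best-response condition is 214 − 15q = 131.5. Each firm produces q = 5.5, total output Q = 11, price P = 159.
Under competition P = MC = 131.5, so Q = (214 − 131.5)/5 = 16.5.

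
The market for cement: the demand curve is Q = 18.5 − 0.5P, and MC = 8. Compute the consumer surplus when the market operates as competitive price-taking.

Inverting demand: P = 37 − 2Q.
Perfect competition: P = MC = 8, so 37 − 2Q = 8 and Q = 14.5.
CS = ½·(37 − 8)·14.5 = 210.25.

CS = 210.25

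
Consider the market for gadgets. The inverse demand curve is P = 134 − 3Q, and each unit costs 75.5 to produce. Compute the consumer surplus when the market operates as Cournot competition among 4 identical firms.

With 4 symmetric Cournot firms, each firm's FOC gives 134 − 15q = 75.5, so q = 3.9, Q = 4·3.9 = 15.6, and P = 87.2.
CS = ½·(134 − 87.2)·15.6 = 365.04.

CS = 365.04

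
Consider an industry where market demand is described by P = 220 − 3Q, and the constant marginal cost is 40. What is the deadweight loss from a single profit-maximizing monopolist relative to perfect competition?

DWL = 1350

Perfect competition: P = MC = 40, so 220 − 3Q = 40 and Q = 60.
A monopolist chooses Q where MR = MC. MR = 220 − 6Q; setting this equal to 40 gives Q = 30 and P = 130.
DWL is the triangle between Q = 30 and Q = 60: ½·(60 − 30)·(130 − 40) = 1350.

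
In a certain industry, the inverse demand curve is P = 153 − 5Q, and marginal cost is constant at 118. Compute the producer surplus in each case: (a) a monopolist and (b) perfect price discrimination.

Monopoly: PS = 61.25; Perfect PD: PS = 122.5

A monopolist chooses Q where MR = MC. MR = 153 − 10Q; setting this equal to 118 gives Q = 3.5 and P = 135.5.
PS = (135.5 − 118)·3.5 = 61.25.
A perfectly discriminating monopolist sells every unit with P(Q) ≥ MC(Q), so output equals the competitive quantity Q = 7. Each buyer pays their reservation price, so CS = 0 and the firm captures all surplus.
PS = ½·(153 − 118)·7 = 122.5.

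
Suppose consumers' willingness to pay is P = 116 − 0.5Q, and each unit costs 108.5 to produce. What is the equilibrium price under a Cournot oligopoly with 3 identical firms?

In a 3-firm Cournot equilibrium, symmetry and the first-order condition give q = (116 − 108.5)/(2) = 3.75. So Q = 11.25 and P = 110.375.

P = 110.375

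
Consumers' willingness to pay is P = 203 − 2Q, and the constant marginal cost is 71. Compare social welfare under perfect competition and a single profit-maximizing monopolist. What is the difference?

Competitive firms price at marginal cost: P = 71, giving Q = 66.
CS = ½·(203 − 71)·66 = 4356; PS = (71 − 71)·66 = 0; TS = 4356.
The monopolist equates marginal revenue to marginal cost: 203 − 4Q = 71, so Q = 33. From demand, P = 137.
CS = ½·(203 − 137)·33 = 1089; PS = (137 − 71)·33 = 2178; TS = 3267.
Change in social welfare: 3267 − 4356 = −1089.

Social welfare falls by 1089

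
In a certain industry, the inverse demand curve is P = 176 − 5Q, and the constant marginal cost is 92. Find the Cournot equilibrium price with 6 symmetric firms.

With 6 symmetric Cournot firms, each firm's FOC gives 176 − 35q = 92, so q = 2.4, Q = 6·2.4 = 14.4, and P = 104.

P = 104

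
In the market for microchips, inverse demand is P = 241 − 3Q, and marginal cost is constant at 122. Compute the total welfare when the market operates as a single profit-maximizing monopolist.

Monopoly sets MR = MC: 241 − 6Q = 122 ⇒ Q = 119/6, P = 241 − 3·119/6 = 181.5.
CS = ½·(241 − 181.5)·119/6 = 14161/24; PS = (181.5 − 122)·119/6 = 14161/12; TS = 1770.125.

TS = 1770.125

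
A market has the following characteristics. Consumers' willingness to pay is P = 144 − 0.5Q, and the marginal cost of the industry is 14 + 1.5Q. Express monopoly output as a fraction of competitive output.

Q_m/Q_c = 0.8

A monopolist chooses Q where MR = MC. MR = 144 − Q; setting this equal to 14 + 1.5Q gives Q = 52 and P = 118.
Under competition P = MC: 144 − 0.5Q = 14 + 1.5Q ⇒ Q = 65, P = 111.5.
Ratio Q_m/Q_c = 52/65 = 0.8.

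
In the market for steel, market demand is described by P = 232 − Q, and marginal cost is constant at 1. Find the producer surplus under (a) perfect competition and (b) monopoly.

Under competition P = MC = 1, so Q = (232 − 1)/1 = 231.
PS = (1 − 1)·231 = 0.
A monopolist chooses Q where MR = MC. MR = 232 − 2Q; setting this equal to 1 gives Q = 115.5 and P = 116.5.
PS = (116.5 − 1)·115.5 = 13340.25.

Competition: PS = 0; Monopoly: PS = 13340.25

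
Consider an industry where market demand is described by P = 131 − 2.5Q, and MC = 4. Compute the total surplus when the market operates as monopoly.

A monopolist chooses Q where MR = MC. MR = 131 − 5Q; setting this equal to 4 gives Q = 25.4 and P = 67.5.
CS = ½·(131 − 67.5)·25.4 = 806.45; PS = (67.5 − 4)·25.4 = 1612.9; TS = 2419.35.

TS = 2419.35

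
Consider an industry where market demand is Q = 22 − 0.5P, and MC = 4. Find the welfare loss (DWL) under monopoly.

Inverting demand: P = 44 − 2Q.
Under competition P = MC = 4, so Q = (44 − 4)/2 = 20.
Monopoly sets MR = MC: 44 − 4Q = 4 ⇒ Q = 10, P = 44 − 2·10 = 24.
DWL is the triangle between Q = 10 and Q = 20: ½·(20 − 10)·(24 − 4) = 100.

DWL = 100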